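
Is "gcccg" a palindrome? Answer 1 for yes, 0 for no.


Input: gcccg
Reversed: gcccg
  Compare pos 0 ('g') with pos 4 ('g'): match
  Compare pos 1 ('c') with pos 3 ('c'): match
Result: palindrome

1


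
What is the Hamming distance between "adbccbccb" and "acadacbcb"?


Comparing "adbccbccb" and "acadacbcb" position by position:
  Position 0: 'a' vs 'a' => same
  Position 1: 'd' vs 'c' => differ
  Position 2: 'b' vs 'a' => differ
  Position 3: 'c' vs 'd' => differ
  Position 4: 'c' vs 'a' => differ
  Position 5: 'b' vs 'c' => differ
  Position 6: 'c' vs 'b' => differ
  Position 7: 'c' vs 'c' => same
  Position 8: 'b' vs 'b' => same
Total differences (Hamming distance): 6

6


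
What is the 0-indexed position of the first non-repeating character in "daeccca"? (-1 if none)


Input: daeccca
Character frequencies:
  'a': 2
  'c': 3
  'd': 1
  'e': 1
Scanning left to right for freq == 1:
  Position 0 ('d'): unique! => answer = 0

0


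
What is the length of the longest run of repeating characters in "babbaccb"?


Input: "babbaccb"
Scanning for longest run:
  Position 1 ('a'): new char, reset run to 1
  Position 2 ('b'): new char, reset run to 1
  Position 3 ('b'): continues run of 'b', length=2
  Position 4 ('a'): new char, reset run to 1
  Position 5 ('c'): new char, reset run to 1
  Position 6 ('c'): continues run of 'c', length=2
  Position 7 ('b'): new char, reset run to 1
Longest run: 'b' with length 2

2


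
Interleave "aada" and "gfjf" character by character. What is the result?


Interleaving "aada" and "gfjf":
  Position 0: 'a' from first, 'g' from second => "ag"
  Position 1: 'a' from first, 'f' from second => "af"
  Position 2: 'd' from first, 'j' from second => "dj"
  Position 3: 'a' from first, 'f' from second => "af"
Result: agafdjaf

agafdjaf


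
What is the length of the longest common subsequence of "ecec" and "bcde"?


LCS of "ecec" and "bcde"
DP table:
           b    c    d    e
      0    0    0    0    0
  e   0    0    0    0    1
  c   0    0    1    1    1
  e   0    0    1    1    2
  c   0    0    1    1    2
LCS length = dp[4][4] = 2

2


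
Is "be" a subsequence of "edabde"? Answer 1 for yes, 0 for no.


Check if "be" is a subsequence of "edabde"
Greedy scan:
  Position 0 ('e'): no match needed
  Position 1 ('d'): no match needed
  Position 2 ('a'): no match needed
  Position 3 ('b'): matches sub[0] = 'b'
  Position 4 ('d'): no match needed
  Position 5 ('e'): matches sub[1] = 'e'
All 2 characters matched => is a subsequence

1


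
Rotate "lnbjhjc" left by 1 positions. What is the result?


Input: "lnbjhjc", rotate left by 1
First 1 characters: "l"
Remaining characters: "nbjhjc"
Concatenate remaining + first: "nbjhjc" + "l" = "nbjhjcl"

nbjhjcl


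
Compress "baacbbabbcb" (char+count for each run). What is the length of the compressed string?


Input: baacbbabbcb
Runs:
  'b' x 1 => "b1"
  'a' x 2 => "a2"
  'c' x 1 => "c1"
  'b' x 2 => "b2"
  'a' x 1 => "a1"
  'b' x 2 => "b2"
  'c' x 1 => "c1"
  'b' x 1 => "b1"
Compressed: "b1a2c1b2a1b2c1b1"
Compressed length: 16

16


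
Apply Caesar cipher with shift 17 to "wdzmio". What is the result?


Caesar cipher: shift "wdzmio" by 17
  'w' (pos 22) + 17 = pos 13 = 'n'
  'd' (pos 3) + 17 = pos 20 = 'u'
  'z' (pos 25) + 17 = pos 16 = 'q'
  'm' (pos 12) + 17 = pos 3 = 'd'
  'i' (pos 8) + 17 = pos 25 = 'z'
  'o' (pos 14) + 17 = pos 5 = 'f'
Result: nuqdzf

nuqdzf


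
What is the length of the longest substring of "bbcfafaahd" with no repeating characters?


Input: "bbcfafaahd"
Sliding window (track last position of each char):
  Position 0 ('b'): window [0,0] length 1 -- new best
  Position 1 ('b'): repeat (last at 0), move window start to 1
  Position 1 ('b'): window [1,1] length 1
  Position 2 ('c'): window [1,2] length 2 -- new best
  Position 3 ('f'): window [1,3] length 3 -- new best
  Position 4 ('a'): window [1,4] length 4 -- new best
  Position 5 ('f'): repeat (last at 3), move window start to 4
  Position 5 ('f'): window [4,5] length 2
  Position 6 ('a'): repeat (last at 4), move window start to 5
  Position 6 ('a'): window [5,6] length 2
  Position 7 ('a'): repeat (last at 6), move window start to 7
  Position 7 ('a'): window [7,7] length 1
  Position 8 ('h'): window [7,8] length 2
  Position 9 ('d'): window [7,9] length 3
Longest substring with no repeats: "bcfa" with length 4

4


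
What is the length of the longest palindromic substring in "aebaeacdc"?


Input: "aebaeacdc"
Checking substrings for palindromes:
  [3:6] "aea" (len 3) => palindrome
  [6:9] "cdc" (len 3) => palindrome
Longest palindromic substring: "aea" with length 3

3


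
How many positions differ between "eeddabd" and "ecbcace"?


Comparing "eeddabd" and "ecbcace" position by position:
  Position 0: 'e' vs 'e' => same
  Position 1: 'e' vs 'c' => DIFFER
  Position 2: 'd' vs 'b' => DIFFER
  Position 3: 'd' vs 'c' => DIFFER
  Position 4: 'a' vs 'a' => same
  Position 5: 'b' vs 'c' => DIFFER
  Position 6: 'd' vs 'e' => DIFFER
Positions that differ: 5

5


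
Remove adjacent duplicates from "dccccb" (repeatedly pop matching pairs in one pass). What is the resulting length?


Input: dccccb
Stack-based adjacent duplicate removal:
  Read 'd': push. Stack: d
  Read 'c': push. Stack: dc
  Read 'c': matches stack top 'c' => pop. Stack: d
  Read 'c': push. Stack: dc
  Read 'c': matches stack top 'c' => pop. Stack: d
  Read 'b': push. Stack: db
Final stack: "db" (length 2)

2


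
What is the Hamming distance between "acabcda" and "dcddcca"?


Comparing "acabcda" and "dcddcca" position by position:
  Position 0: 'a' vs 'd' => differ
  Position 1: 'c' vs 'c' => same
  Position 2: 'a' vs 'd' => differ
  Position 3: 'b' vs 'd' => differ
  Position 4: 'c' vs 'c' => same
  Position 5: 'd' vs 'c' => differ
  Position 6: 'a' vs 'a' => same
Total differences (Hamming distance): 4

4


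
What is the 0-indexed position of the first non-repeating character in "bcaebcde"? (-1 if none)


Input: bcaebcde
Character frequencies:
  'a': 1
  'b': 2
  'c': 2
  'd': 1
  'e': 2
Scanning left to right for freq == 1:
  Position 0 ('b'): freq=2, skip
  Position 1 ('c'): freq=2, skip
  Position 2 ('a'): unique! => answer = 2

2


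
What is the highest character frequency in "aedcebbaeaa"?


Input: aedcebbaeaa
Character counts:
  'a': 4
  'b': 2
  'c': 1
  'd': 1
  'e': 3
Maximum frequency: 4

4


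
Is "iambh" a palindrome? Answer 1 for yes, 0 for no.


Input: iambh
Reversed: hbmai
  Compare pos 0 ('i') with pos 4 ('h'): MISMATCH
  Compare pos 1 ('a') with pos 3 ('b'): MISMATCH
Result: not a palindrome

0


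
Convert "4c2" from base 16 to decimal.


Input: "4c2" in base 16
Positional expansion:
  Digit '4' (value 4) x 16^2 = 1024
  Digit 'c' (value 12) x 16^1 = 192
  Digit '2' (value 2) x 16^0 = 2
Sum = 1218

1218


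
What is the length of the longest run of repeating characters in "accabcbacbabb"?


Input: "accabcbacbabb"
Scanning for longest run:
  Position 1 ('c'): new char, reset run to 1
  Position 2 ('c'): continues run of 'c', length=2
  Position 3 ('a'): new char, reset run to 1
  Position 4 ('b'): new char, reset run to 1
  Position 5 ('c'): new char, reset run to 1
  Position 6 ('b'): new char, reset run to 1
  Position 7 ('a'): new char, reset run to 1
  Position 8 ('c'): new char, reset run to 1
  Position 9 ('b'): new char, reset run to 1
  Position 10 ('a'): new char, reset run to 1
  Position 11 ('b'): new char, reset run to 1
  Position 12 ('b'): continues run of 'b', length=2
Longest run: 'c' with length 2

2


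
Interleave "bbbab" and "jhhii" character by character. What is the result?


Interleaving "bbbab" and "jhhii":
  Position 0: 'b' from first, 'j' from second => "bj"
  Position 1: 'b' from first, 'h' from second => "bh"
  Position 2: 'b' from first, 'h' from second => "bh"
  Position 3: 'a' from first, 'i' from second => "ai"
  Position 4: 'b' from first, 'i' from second => "bi"
Result: bjbhbhaibi

bjbhbhaibi


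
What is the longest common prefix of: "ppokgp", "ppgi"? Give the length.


Words: ppokgp, ppgi
  Position 0: all 'p' => match
  Position 1: all 'p' => match
  Position 2: ('o', 'g') => mismatch, stop
LCP = "pp" (length 2)

2


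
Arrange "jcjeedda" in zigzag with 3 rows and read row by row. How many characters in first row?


Zigzag "jcjeedda" into 3 rows:
Placing characters:
  'j' => row 0
  'c' => row 1
  'j' => row 2
  'e' => row 1
  'e' => row 0
  'd' => row 1
  'd' => row 2
  'a' => row 1
Rows:
  Row 0: "je"
  Row 1: "ceda"
  Row 2: "jd"
First row length: 2

2


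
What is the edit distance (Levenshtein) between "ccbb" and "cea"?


Computing edit distance: "ccbb" -> "cea"
DP table:
           c    e    a
      0    1    2    3
  c   1    0    1    2
  c   2    1    1    2
  b   3    2    2    2
  b   4    3    3    3
Edit distance = dp[4][3] = 3

3


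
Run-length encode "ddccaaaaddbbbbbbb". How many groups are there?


Input: ddccaaaaddbbbbbbb
Scanning for consecutive runs:
  Group 1: 'd' x 2 (positions 0-1)
  Group 2: 'c' x 2 (positions 2-3)
  Group 3: 'a' x 4 (positions 4-7)
  Group 4: 'd' x 2 (positions 8-9)
  Group 5: 'b' x 7 (positions 10-16)
Total groups: 5

5


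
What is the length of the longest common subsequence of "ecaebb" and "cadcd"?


LCS of "ecaebb" and "cadcd"
DP table:
           c    a    d    c    d
      0    0    0    0    0    0
  e   0    0    0    0    0    0
  c   0    1    1    1    1    1
  a   0    1    2    2    2    2
  e   0    1    2    2    2    2
  b   0    1    2    2    2    2
  b   0    1    2    2    2    2
LCS length = dp[6][5] = 2

2


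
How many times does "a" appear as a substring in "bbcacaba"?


Searching for "a" in "bbcacaba"
Scanning each position:
  Position 0: "b" => no
  Position 1: "b" => no
  Position 2: "c" => no
  Position 3: "a" => MATCH
  Position 4: "c" => no
  Position 5: "a" => MATCH
  Position 6: "b" => no
  Position 7: "a" => MATCH
Total occurrences: 3

3


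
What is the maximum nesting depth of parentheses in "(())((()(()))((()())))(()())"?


Input: "(())((()(()))((()())))(()())"
Tracking depth:
  Position 0 '(': depth becomes 1
  Position 1 '(': depth becomes 2
  Position 2 ')': depth becomes 1
  Position 3 ')': depth becomes 0
  Position 4 '(': depth becomes 1
  Position 5 '(': depth becomes 2
  Position 6 '(': depth becomes 3
  Position 7 ')': depth becomes 2
  Position 8 '(': depth becomes 3
  Position 9 '(': depth becomes 4
  Position 10 ')': depth becomes 3
  Position 11 ')': depth becomes 2
  Position 12 ')': depth becomes 1
  Position 13 '(': depth becomes 2
  Position 14 '(': depth becomes 3
  Position 15 '(': depth becomes 4
  Position 16 ')': depth becomes 3
  Position 17 '(': depth becomes 4
  Position 18 ')': depth becomes 3
  Position 19 ')': depth becomes 2
  Position 20 ')': depth becomes 1
  Position 21 ')': depth becomes 0
  Position 22 '(': depth becomes 1
  Position 23 '(': depth becomes 2
  Position 24 ')': depth becomes 1
  Position 25 '(': depth becomes 2
  Position 26 ')': depth becomes 1
  Position 27 ')': depth becomes 0
Maximum depth reached: 4

4


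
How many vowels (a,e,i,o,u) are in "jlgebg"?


Input: jlgebg
Checking each character:
  'j' at position 0: consonant
  'l' at position 1: consonant
  'g' at position 2: consonant
  'e' at position 3: vowel (running total: 1)
  'b' at position 4: consonant
  'g' at position 5: consonant
Total vowels: 1

1


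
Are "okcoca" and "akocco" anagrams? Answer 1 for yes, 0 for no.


Strings: "okcoca", "akocco"
Sorted first:  acckoo
Sorted second: acckoo
Sorted forms match => anagrams

1


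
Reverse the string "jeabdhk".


Input: jeabdhk
Reading characters right to left:
  Position 6: 'k'
  Position 5: 'h'
  Position 4: 'd'
  Position 3: 'b'
  Position 2: 'a'
  Position 1: 'e'
  Position 0: 'j'
Reversed: khdbaej

khdbaej


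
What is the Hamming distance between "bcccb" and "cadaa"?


Comparing "bcccb" and "cadaa" position by position:
  Position 0: 'b' vs 'c' => differ
  Position 1: 'c' vs 'a' => differ
  Position 2: 'c' vs 'd' => differ
  Position 3: 'c' vs 'a' => differ
  Position 4: 'b' vs 'a' => differ
Total differences (Hamming distance): 5

5


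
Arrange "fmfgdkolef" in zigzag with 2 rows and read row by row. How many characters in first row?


Zigzag "fmfgdkolef" into 2 rows:
Placing characters:
  'f' => row 0
  'm' => row 1
  'f' => row 0
  'g' => row 1
  'd' => row 0
  'k' => row 1
  'o' => row 0
  'l' => row 1
  'e' => row 0
  'f' => row 1
Rows:
  Row 0: "ffdoe"
  Row 1: "mgklf"
First row length: 5

5


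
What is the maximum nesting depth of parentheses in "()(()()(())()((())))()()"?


Input: "()(()()(())()((())))()()"
Tracking depth:
  Position 0 '(': depth becomes 1
  Position 1 ')': depth becomes 0
  Position 2 '(': depth becomes 1
  Position 3 '(': depth becomes 2
  Position 4 ')': depth becomes 1
  Position 5 '(': depth becomes 2
  Position 6 ')': depth becomes 1
  Position 7 '(': depth becomes 2
  Position 8 '(': depth becomes 3
  Position 9 ')': depth becomes 2
  Position 10 ')': depth becomes 1
  Position 11 '(': depth becomes 2
  Position 12 ')': depth becomes 1
  Position 13 '(': depth becomes 2
  Position 14 '(': depth becomes 3
  Position 15 '(': depth becomes 4
  Position 16 ')': depth becomes 3
  Position 17 ')': depth becomes 2
  Position 18 ')': depth becomes 1
  Position 19 ')': depth becomes 0
  Position 20 '(': depth becomes 1
  Position 21 ')': depth becomes 0
  Position 22 '(': depth becomes 1
  Position 23 ')': depth becomes 0
Maximum depth reached: 4

4


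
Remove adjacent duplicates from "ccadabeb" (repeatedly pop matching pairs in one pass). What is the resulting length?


Input: ccadabeb
Stack-based adjacent duplicate removal:
  Read 'c': push. Stack: c
  Read 'c': matches stack top 'c' => pop. Stack: (empty)
  Read 'a': push. Stack: a
  Read 'd': push. Stack: ad
  Read 'a': push. Stack: ada
  Read 'b': push. Stack: adab
  Read 'e': push. Stack: adabe
  Read 'b': push. Stack: adabeb
Final stack: "adabeb" (length 6)

6


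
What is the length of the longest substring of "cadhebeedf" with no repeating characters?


Input: "cadhebeedf"
Sliding window (track last position of each char):
  Position 0 ('c'): window [0,0] length 1 -- new best
  Position 1 ('a'): window [0,1] length 2 -- new best
  Position 2 ('d'): window [0,2] length 3 -- new best
  Position 3 ('h'): window [0,3] length 4 -- new best
  Position 4 ('e'): window [0,4] length 5 -- new best
  Position 5 ('b'): window [0,5] length 6 -- new best
  Position 6 ('e'): repeat (last at 4), move window start to 5
  Position 6 ('e'): window [5,6] length 2
  Position 7 ('e'): repeat (last at 6), move window start to 7
  Position 7 ('e'): window [7,7] length 1
  Position 8 ('d'): window [7,8] length 2
  Position 9 ('f'): window [7,9] length 3
Longest substring with no repeats: "cadheb" with length 6

6


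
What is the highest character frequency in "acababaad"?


Input: acababaad
Character counts:
  'a': 5
  'b': 2
  'c': 1
  'd': 1
Maximum frequency: 5

5


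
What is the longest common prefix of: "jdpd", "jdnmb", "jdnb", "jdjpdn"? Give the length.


Words: jdpd, jdnmb, jdnb, jdjpdn
  Position 0: all 'j' => match
  Position 1: all 'd' => match
  Position 2: ('p', 'n', 'n', 'j') => mismatch, stop
LCP = "jd" (length 2)

2


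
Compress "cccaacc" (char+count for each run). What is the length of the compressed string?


Input: cccaacc
Runs:
  'c' x 3 => "c3"
  'a' x 2 => "a2"
  'c' x 2 => "c2"
Compressed: "c3a2c2"
Compressed length: 6

6


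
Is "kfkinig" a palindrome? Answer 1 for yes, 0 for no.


Input: kfkinig
Reversed: ginikfk
  Compare pos 0 ('k') with pos 6 ('g'): MISMATCH
  Compare pos 1 ('f') with pos 5 ('i'): MISMATCH
  Compare pos 2 ('k') with pos 4 ('n'): MISMATCH
Result: not a palindrome

0


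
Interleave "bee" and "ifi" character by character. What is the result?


Interleaving "bee" and "ifi":
  Position 0: 'b' from first, 'i' from second => "bi"
  Position 1: 'e' from first, 'f' from second => "ef"
  Position 2: 'e' from first, 'i' from second => "ei"
Result: biefei

biefei


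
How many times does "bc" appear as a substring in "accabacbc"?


Searching for "bc" in "accabacbc"
Scanning each position:
  Position 0: "ac" => no
  Position 1: "cc" => no
  Position 2: "ca" => no
  Position 3: "ab" => no
  Position 4: "ba" => no
  Position 5: "ac" => no
  Position 6: "cb" => no
  Position 7: "bc" => MATCH
Total occurrences: 1

1


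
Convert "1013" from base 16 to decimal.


Input: "1013" in base 16
Positional expansion:
  Digit '1' (value 1) x 16^3 = 4096
  Digit '0' (value 0) x 16^2 = 0
  Digit '1' (value 1) x 16^1 = 16
  Digit '3' (value 3) x 16^0 = 3
Sum = 4115

4115


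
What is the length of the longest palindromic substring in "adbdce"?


Input: "adbdce"
Checking substrings for palindromes:
  [1:4] "dbd" (len 3) => palindrome
Longest palindromic substring: "dbd" with length 3

3


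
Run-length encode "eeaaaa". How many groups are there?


Input: eeaaaa
Scanning for consecutive runs:
  Group 1: 'e' x 2 (positions 0-1)
  Group 2: 'a' x 4 (positions 2-5)
Total groups: 2

2


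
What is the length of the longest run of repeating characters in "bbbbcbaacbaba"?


Input: "bbbbcbaacbaba"
Scanning for longest run:
  Position 1 ('b'): continues run of 'b', length=2
  Position 2 ('b'): continues run of 'b', length=3
  Position 3 ('b'): continues run of 'b', length=4
  Position 4 ('c'): new char, reset run to 1
  Position 5 ('b'): new char, reset run to 1
  Position 6 ('a'): new char, reset run to 1
  Position 7 ('a'): continues run of 'a', length=2
  Position 8 ('c'): new char, reset run to 1
  Position 9 ('b'): new char, reset run to 1
  Position 10 ('a'): new char, reset run to 1
  Position 11 ('b'): new char, reset run to 1
  Position 12 ('a'): new char, reset run to 1
Longest run: 'b' with length 4

4


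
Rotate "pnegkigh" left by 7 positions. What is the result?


Input: "pnegkigh", rotate left by 7
First 7 characters: "pnegkig"
Remaining characters: "h"
Concatenate remaining + first: "h" + "pnegkig" = "hpnegkig"

hpnegkig


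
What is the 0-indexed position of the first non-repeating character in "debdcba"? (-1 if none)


Input: debdcba
Character frequencies:
  'a': 1
  'b': 2
  'c': 1
  'd': 2
  'e': 1
Scanning left to right for freq == 1:
  Position 0 ('d'): freq=2, skip
  Position 1 ('e'): unique! => answer = 1

1


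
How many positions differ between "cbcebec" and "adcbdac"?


Comparing "cbcebec" and "adcbdac" position by position:
  Position 0: 'c' vs 'a' => DIFFER
  Position 1: 'b' vs 'd' => DIFFER
  Position 2: 'c' vs 'c' => same
  Position 3: 'e' vs 'b' => DIFFER
  Position 4: 'b' vs 'd' => DIFFER
  Position 5: 'e' vs 'a' => DIFFER
  Position 6: 'c' vs 'c' => same
Positions that differ: 5

5


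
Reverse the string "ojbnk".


Input: ojbnk
Reading characters right to left:
  Position 4: 'k'
  Position 3: 'n'
  Position 2: 'b'
  Position 1: 'j'
  Position 0: 'o'
Reversed: knbjo

knbjo


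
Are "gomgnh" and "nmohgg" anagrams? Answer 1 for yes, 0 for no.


Strings: "gomgnh", "nmohgg"
Sorted first:  gghmno
Sorted second: gghmno
Sorted forms match => anagrams

1


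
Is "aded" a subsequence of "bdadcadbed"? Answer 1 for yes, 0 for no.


Check if "aded" is a subsequence of "bdadcadbed"
Greedy scan:
  Position 0 ('b'): no match needed
  Position 1 ('d'): no match needed
  Position 2 ('a'): matches sub[0] = 'a'
  Position 3 ('d'): matches sub[1] = 'd'
  Position 4 ('c'): no match needed
  Position 5 ('a'): no match needed
  Position 6 ('d'): no match needed
  Position 7 ('b'): no match needed
  Position 8 ('e'): matches sub[2] = 'e'
  Position 9 ('d'): matches sub[3] = 'd'
All 4 characters matched => is a subsequence

1


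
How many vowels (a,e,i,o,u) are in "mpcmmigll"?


Input: mpcmmigll
Checking each character:
  'm' at position 0: consonant
  'p' at position 1: consonant
  'c' at position 2: consonant
  'm' at position 3: consonant
  'm' at position 4: consonant
  'i' at position 5: vowel (running total: 1)
  'g' at position 6: consonant
  'l' at position 7: consonant
  'l' at position 8: consonant
Total vowels: 1

1


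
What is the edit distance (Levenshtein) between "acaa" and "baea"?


Computing edit distance: "acaa" -> "baea"
DP table:
           b    a    e    a
      0    1    2    3    4
  a   1    1    1    2    3
  c   2    2    2    2    3
  a   3    3    2    3    2
  a   4    4    3    3    3
Edit distance = dp[4][4] = 3

3


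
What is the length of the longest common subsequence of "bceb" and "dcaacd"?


LCS of "bceb" and "dcaacd"
DP table:
           d    c    a    a    c    d
      0    0    0    0    0    0    0
  b   0    0    0    0    0    0    0
  c   0    0    1    1    1    1    1
  e   0    0    1    1    1    1    1
  b   0    0    1    1    1    1    1
LCS length = dp[4][6] = 1

1


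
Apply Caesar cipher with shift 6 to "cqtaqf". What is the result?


Caesar cipher: shift "cqtaqf" by 6
  'c' (pos 2) + 6 = pos 8 = 'i'
  'q' (pos 16) + 6 = pos 22 = 'w'
  't' (pos 19) + 6 = pos 25 = 'z'
  'a' (pos 0) + 6 = pos 6 = 'g'
  'q' (pos 16) + 6 = pos 22 = 'w'
  'f' (pos 5) + 6 = pos 11 = 'l'
Result: iwzgwl

iwzgwl


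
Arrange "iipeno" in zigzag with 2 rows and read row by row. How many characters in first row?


Zigzag "iipeno" into 2 rows:
Placing characters:
  'i' => row 0
  'i' => row 1
  'p' => row 0
  'e' => row 1
  'n' => row 0
  'o' => row 1
Rows:
  Row 0: "ipn"
  Row 1: "ieo"
First row length: 3

3


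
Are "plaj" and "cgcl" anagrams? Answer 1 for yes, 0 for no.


Strings: "plaj", "cgcl"
Sorted first:  ajlp
Sorted second: ccgl
Differ at position 0: 'a' vs 'c' => not anagrams

0


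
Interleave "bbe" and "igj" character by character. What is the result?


Interleaving "bbe" and "igj":
  Position 0: 'b' from first, 'i' from second => "bi"
  Position 1: 'b' from first, 'g' from second => "bg"
  Position 2: 'e' from first, 'j' from second => "ej"
Result: bibgej

bibgej


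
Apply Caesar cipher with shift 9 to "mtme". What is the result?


Caesar cipher: shift "mtme" by 9
  'm' (pos 12) + 9 = pos 21 = 'v'
  't' (pos 19) + 9 = pos 2 = 'c'
  'm' (pos 12) + 9 = pos 21 = 'v'
  'e' (pos 4) + 9 = pos 13 = 'n'
Result: vcvn

vcvn


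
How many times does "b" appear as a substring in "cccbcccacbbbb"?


Searching for "b" in "cccbcccacbbbb"
Scanning each position:
  Position 0: "c" => no
  Position 1: "c" => no
  Position 2: "c" => no
  Position 3: "b" => MATCH
  Position 4: "c" => no
  Position 5: "c" => no
  Position 6: "c" => no
  Position 7: "a" => no
  Position 8: "c" => no
  Position 9: "b" => MATCH
  Position 10: "b" => MATCH
  Position 11: "b" => MATCH
  Position 12: "b" => MATCH
Total occurrences: 5

5


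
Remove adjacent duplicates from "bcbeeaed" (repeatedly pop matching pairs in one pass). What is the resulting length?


Input: bcbeeaed
Stack-based adjacent duplicate removal:
  Read 'b': push. Stack: b
  Read 'c': push. Stack: bc
  Read 'b': push. Stack: bcb
  Read 'e': push. Stack: bcbe
  Read 'e': matches stack top 'e' => pop. Stack: bcb
  Read 'a': push. Stack: bcba
  Read 'e': push. Stack: bcbae
  Read 'd': push. Stack: bcbaed
Final stack: "bcbaed" (length 6)

6


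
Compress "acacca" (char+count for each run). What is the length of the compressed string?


Input: acacca
Runs:
  'a' x 1 => "a1"
  'c' x 1 => "c1"
  'a' x 1 => "a1"
  'c' x 2 => "c2"
  'a' x 1 => "a1"
Compressed: "a1c1a1c2a1"
Compressed length: 10

10


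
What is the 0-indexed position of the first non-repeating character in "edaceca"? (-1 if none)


Input: edaceca
Character frequencies:
  'a': 2
  'c': 2
  'd': 1
  'e': 2
Scanning left to right for freq == 1:
  Position 0 ('e'): freq=2, skip
  Position 1 ('d'): unique! => answer = 1

1


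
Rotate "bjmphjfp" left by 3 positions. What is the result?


Input: "bjmphjfp", rotate left by 3
First 3 characters: "bjm"
Remaining characters: "phjfp"
Concatenate remaining + first: "phjfp" + "bjm" = "phjfpbjm"

phjfpbjm


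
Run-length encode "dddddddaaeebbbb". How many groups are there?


Input: dddddddaaeebbbb
Scanning for consecutive runs:
  Group 1: 'd' x 7 (positions 0-6)
  Group 2: 'a' x 2 (positions 7-8)
  Group 3: 'e' x 2 (positions 9-10)
  Group 4: 'b' x 4 (positions 11-14)
Total groups: 4

4


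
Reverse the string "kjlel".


Input: kjlel
Reading characters right to left:
  Position 4: 'l'
  Position 3: 'e'
  Position 2: 'l'
  Position 1: 'j'
  Position 0: 'k'
Reversed: leljk

leljk


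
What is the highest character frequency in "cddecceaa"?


Input: cddecceaa
Character counts:
  'a': 2
  'c': 3
  'd': 2
  'e': 2
Maximum frequency: 3

3


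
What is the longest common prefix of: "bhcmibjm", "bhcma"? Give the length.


Words: bhcmibjm, bhcma
  Position 0: all 'b' => match
  Position 1: all 'h' => match
  Position 2: all 'c' => match
  Position 3: all 'm' => match
  Position 4: ('i', 'a') => mismatch, stop
LCP = "bhcm" (length 4)

4


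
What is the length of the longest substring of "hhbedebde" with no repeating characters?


Input: "hhbedebde"
Sliding window (track last position of each char):
  Position 0 ('h'): window [0,0] length 1 -- new best
  Position 1 ('h'): repeat (last at 0), move window start to 1
  Position 1 ('h'): window [1,1] length 1
  Position 2 ('b'): window [1,2] length 2 -- new best
  Position 3 ('e'): window [1,3] length 3 -- new best
  Position 4 ('d'): window [1,4] length 4 -- new best
  Position 5 ('e'): repeat (last at 3), move window start to 4
  Position 5 ('e'): window [4,5] length 2
  Position 6 ('b'): window [4,6] length 3
  Position 7 ('d'): repeat (last at 4), move window start to 5
  Position 7 ('d'): window [5,7] length 3
  Position 8 ('e'): repeat (last at 5), move window start to 6
  Position 8 ('e'): window [6,8] length 3
Longest substring with no repeats: "hbed" with length 4

4


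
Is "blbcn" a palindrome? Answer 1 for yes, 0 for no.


Input: blbcn
Reversed: ncblb
  Compare pos 0 ('b') with pos 4 ('n'): MISMATCH
  Compare pos 1 ('l') with pos 3 ('c'): MISMATCH
Result: not a palindrome

0


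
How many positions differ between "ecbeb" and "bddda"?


Comparing "ecbeb" and "bddda" position by position:
  Position 0: 'e' vs 'b' => DIFFER
  Position 1: 'c' vs 'd' => DIFFER
  Position 2: 'b' vs 'd' => DIFFER
  Position 3: 'e' vs 'd' => DIFFER
  Position 4: 'b' vs 'a' => DIFFER
Positions that differ: 5

5


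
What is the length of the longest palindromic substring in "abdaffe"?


Input: "abdaffe"
Checking substrings for palindromes:
  [4:6] "ff" (len 2) => palindrome
Longest palindromic substring: "ff" with length 2

2


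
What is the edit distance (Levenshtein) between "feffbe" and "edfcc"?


Computing edit distance: "feffbe" -> "edfcc"
DP table:
           e    d    f    c    c
      0    1    2    3    4    5
  f   1    1    2    2    3    4
  e   2    1    2    3    3    4
  f   3    2    2    2    3    4
  f   4    3    3    2    3    4
  b   5    4    4    3    3    4
  e   6    5    5    4    4    4
Edit distance = dp[6][5] = 4

4


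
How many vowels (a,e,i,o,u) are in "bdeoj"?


Input: bdeoj
Checking each character:
  'b' at position 0: consonant
  'd' at position 1: consonant
  'e' at position 2: vowel (running total: 1)
  'o' at position 3: vowel (running total: 2)
  'j' at position 4: consonant
Total vowels: 2

2


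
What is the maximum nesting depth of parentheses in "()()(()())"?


Input: "()()(()())"
Tracking depth:
  Position 0 '(': depth becomes 1
  Position 1 ')': depth becomes 0
  Position 2 '(': depth becomes 1
  Position 3 ')': depth becomes 0
  Position 4 '(': depth becomes 1
  Position 5 '(': depth becomes 2
  Position 6 ')': depth becomes 1
  Position 7 '(': depth becomes 2
  Position 8 ')': depth becomes 1
  Position 9 ')': depth becomes 0
Maximum depth reached: 2

2


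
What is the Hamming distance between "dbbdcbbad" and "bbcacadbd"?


Comparing "dbbdcbbad" and "bbcacadbd" position by position:
  Position 0: 'd' vs 'b' => differ
  Position 1: 'b' vs 'b' => same
  Position 2: 'b' vs 'c' => differ
  Position 3: 'd' vs 'a' => differ
  Position 4: 'c' vs 'c' => same
  Position 5: 'b' vs 'a' => differ
  Position 6: 'b' vs 'd' => differ
  Position 7: 'a' vs 'b' => differ
  Position 8: 'd' vs 'd' => same
Total differences (Hamming distance): 6

6


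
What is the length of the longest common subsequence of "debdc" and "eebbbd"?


LCS of "debdc" and "eebbbd"
DP table:
           e    e    b    b    b    d
      0    0    0    0    0    0    0
  d   0    0    0    0    0    0    1
  e   0    1    1    1    1    1    1
  b   0    1    1    2    2    2    2
  d   0    1    1    2    2    2    3
  c   0    1    1    2    2    2    3
LCS length = dp[5][6] = 3

3


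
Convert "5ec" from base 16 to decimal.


Input: "5ec" in base 16
Positional expansion:
  Digit '5' (value 5) x 16^2 = 1280
  Digit 'e' (value 14) x 16^1 = 224
  Digit 'c' (value 12) x 16^0 = 12
Sum = 1516

1516


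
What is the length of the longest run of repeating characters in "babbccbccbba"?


Input: "babbccbccbba"
Scanning for longest run:
  Position 1 ('a'): new char, reset run to 1
  Position 2 ('b'): new char, reset run to 1
  Position 3 ('b'): continues run of 'b', length=2
  Position 4 ('c'): new char, reset run to 1
  Position 5 ('c'): continues run of 'c', length=2
  Position 6 ('b'): new char, reset run to 1
  Position 7 ('c'): new char, reset run to 1
  Position 8 ('c'): continues run of 'c', length=2
  Position 9 ('b'): new char, reset run to 1
  Position 10 ('b'): continues run of 'b', length=2
  Position 11 ('a'): new char, reset run to 1
Longest run: 'b' with length 2

2


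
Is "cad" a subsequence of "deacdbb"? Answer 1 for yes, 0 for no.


Check if "cad" is a subsequence of "deacdbb"
Greedy scan:
  Position 0 ('d'): no match needed
  Position 1 ('e'): no match needed
  Position 2 ('a'): no match needed
  Position 3 ('c'): matches sub[0] = 'c'
  Position 4 ('d'): no match needed
  Position 5 ('b'): no match needed
  Position 6 ('b'): no match needed
Only matched 1/3 characters => not a subsequence

0


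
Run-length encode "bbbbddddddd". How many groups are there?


Input: bbbbddddddd
Scanning for consecutive runs:
  Group 1: 'b' x 4 (positions 0-3)
  Group 2: 'd' x 7 (positions 4-10)
Total groups: 2

2


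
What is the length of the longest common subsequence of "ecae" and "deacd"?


LCS of "ecae" and "deacd"
DP table:
           d    e    a    c    d
      0    0    0    0    0    0
  e   0    0    1    1    1    1
  c   0    0    1    1    2    2
  a   0    0    1    2    2    2
  e   0    0    1    2    2    2
LCS length = dp[4][5] = 2

2


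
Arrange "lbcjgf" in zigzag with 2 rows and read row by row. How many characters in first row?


Zigzag "lbcjgf" into 2 rows:
Placing characters:
  'l' => row 0
  'b' => row 1
  'c' => row 0
  'j' => row 1
  'g' => row 0
  'f' => row 1
Rows:
  Row 0: "lcg"
  Row 1: "bjf"
First row length: 3

3


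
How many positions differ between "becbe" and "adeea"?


Comparing "becbe" and "adeea" position by position:
  Position 0: 'b' vs 'a' => DIFFER
  Position 1: 'e' vs 'd' => DIFFER
  Position 2: 'c' vs 'e' => DIFFER
  Position 3: 'b' vs 'e' => DIFFER
  Position 4: 'e' vs 'a' => DIFFER
Positions that differ: 5

5


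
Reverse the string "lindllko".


Input: lindllko
Reading characters right to left:
  Position 7: 'o'
  Position 6: 'k'
  Position 5: 'l'
  Position 4: 'l'
  Position 3: 'd'
  Position 2: 'n'
  Position 1: 'i'
  Position 0: 'l'
Reversed: oklldnil

oklldnil


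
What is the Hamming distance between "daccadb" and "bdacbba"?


Comparing "daccadb" and "bdacbba" position by position:
  Position 0: 'd' vs 'b' => differ
  Position 1: 'a' vs 'd' => differ
  Position 2: 'c' vs 'a' => differ
  Position 3: 'c' vs 'c' => same
  Position 4: 'a' vs 'b' => differ
  Position 5: 'd' vs 'b' => differ
  Position 6: 'b' vs 'a' => differ
Total differences (Hamming distance): 6

6


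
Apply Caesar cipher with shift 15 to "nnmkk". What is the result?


Caesar cipher: shift "nnmkk" by 15
  'n' (pos 13) + 15 = pos 2 = 'c'
  'n' (pos 13) + 15 = pos 2 = 'c'
  'm' (pos 12) + 15 = pos 1 = 'b'
  'k' (pos 10) + 15 = pos 25 = 'z'
  'k' (pos 10) + 15 = pos 25 = 'z'
Result: ccbzz

ccbzz


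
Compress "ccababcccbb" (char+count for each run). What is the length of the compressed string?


Input: ccababcccbb
Runs:
  'c' x 2 => "c2"
  'a' x 1 => "a1"
  'b' x 1 => "b1"
  'a' x 1 => "a1"
  'b' x 1 => "b1"
  'c' x 3 => "c3"
  'b' x 2 => "b2"
Compressed: "c2a1b1a1b1c3b2"
Compressed length: 14

14


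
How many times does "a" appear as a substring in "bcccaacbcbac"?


Searching for "a" in "bcccaacbcbac"
Scanning each position:
  Position 0: "b" => no
  Position 1: "c" => no
  Position 2: "c" => no
  Position 3: "c" => no
  Position 4: "a" => MATCH
  Position 5: "a" => MATCH
  Position 6: "c" => no
  Position 7: "b" => no
  Position 8: "c" => no
  Position 9: "b" => no
  Position 10: "a" => MATCH
  Position 11: "c" => no
Total occurrences: 3

3


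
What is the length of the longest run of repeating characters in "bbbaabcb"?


Input: "bbbaabcb"
Scanning for longest run:
  Position 1 ('b'): continues run of 'b', length=2
  Position 2 ('b'): continues run of 'b', length=3
  Position 3 ('a'): new char, reset run to 1
  Position 4 ('a'): continues run of 'a', length=2
  Position 5 ('b'): new char, reset run to 1
  Position 6 ('c'): new char, reset run to 1
  Position 7 ('b'): new char, reset run to 1
Longest run: 'b' with length 3

3


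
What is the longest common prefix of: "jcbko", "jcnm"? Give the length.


Words: jcbko, jcnm
  Position 0: all 'j' => match
  Position 1: all 'c' => match
  Position 2: ('b', 'n') => mismatch, stop
LCP = "jc" (length 2)

2


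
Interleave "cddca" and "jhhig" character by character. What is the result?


Interleaving "cddca" and "jhhig":
  Position 0: 'c' from first, 'j' from second => "cj"
  Position 1: 'd' from first, 'h' from second => "dh"
  Position 2: 'd' from first, 'h' from second => "dh"
  Position 3: 'c' from first, 'i' from second => "ci"
  Position 4: 'a' from first, 'g' from second => "ag"
Result: cjdhdhciag

cjdhdhciag


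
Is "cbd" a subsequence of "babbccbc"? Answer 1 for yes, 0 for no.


Check if "cbd" is a subsequence of "babbccbc"
Greedy scan:
  Position 0 ('b'): no match needed
  Position 1 ('a'): no match needed
  Position 2 ('b'): no match needed
  Position 3 ('b'): no match needed
  Position 4 ('c'): matches sub[0] = 'c'
  Position 5 ('c'): no match needed
  Position 6 ('b'): matches sub[1] = 'b'
  Position 7 ('c'): no match needed
Only matched 2/3 characters => not a subsequence

0


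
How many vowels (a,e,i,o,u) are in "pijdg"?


Input: pijdg
Checking each character:
  'p' at position 0: consonant
  'i' at position 1: vowel (running total: 1)
  'j' at position 2: consonant
  'd' at position 3: consonant
  'g' at position 4: consonant
Total vowels: 1

1


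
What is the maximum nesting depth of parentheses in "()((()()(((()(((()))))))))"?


Input: "()((()()(((()(((()))))))))"
Tracking depth:
  Position 0 '(': depth becomes 1
  Position 1 ')': depth becomes 0
  Position 2 '(': depth becomes 1
  Position 3 '(': depth becomes 2
  Position 4 '(': depth becomes 3
  Position 5 ')': depth becomes 2
  Position 6 '(': depth becomes 3
  Position 7 ')': depth becomes 2
  Position 8 '(': depth becomes 3
  Position 9 '(': depth becomes 4
  Position 10 '(': depth becomes 5
  Position 11 '(': depth becomes 6
  Position 12 ')': depth becomes 5
  Position 13 '(': depth becomes 6
  Position 14 '(': depth becomes 7
  Position 15 '(': depth becomes 8
  Position 16 '(': depth becomes 9
  Position 17 ')': depth becomes 8
  Position 18 ')': depth becomes 7
  Position 19 ')': depth becomes 6
  Position 20 ')': depth becomes 5
  Position 21 ')': depth becomes 4
  Position 22 ')': depth becomes 3
  Position 23 ')': depth becomes 2
  Position 24 ')': depth becomes 1
  Position 25 ')': depth becomes 0
Maximum depth reached: 9

9


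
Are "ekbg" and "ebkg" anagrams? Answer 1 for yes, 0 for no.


Strings: "ekbg", "ebkg"
Sorted first:  begk
Sorted second: begk
Sorted forms match => anagrams

1


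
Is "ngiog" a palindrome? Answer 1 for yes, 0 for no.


Input: ngiog
Reversed: goign
  Compare pos 0 ('n') with pos 4 ('g'): MISMATCH
  Compare pos 1 ('g') with pos 3 ('o'): MISMATCH
Result: not a palindrome

0


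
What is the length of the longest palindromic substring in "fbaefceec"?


Input: "fbaefceec"
Checking substrings for palindromes:
  [5:9] "ceec" (len 4) => palindrome
  [6:8] "ee" (len 2) => palindrome
Longest palindromic substring: "ceec" with length 4

4


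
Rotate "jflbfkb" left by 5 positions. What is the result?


Input: "jflbfkb", rotate left by 5
First 5 characters: "jflbf"
Remaining characters: "kb"
Concatenate remaining + first: "kb" + "jflbf" = "kbjflbf"

kbjflbf


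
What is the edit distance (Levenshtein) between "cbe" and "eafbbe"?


Computing edit distance: "cbe" -> "eafbbe"
DP table:
           e    a    f    b    b    e
      0    1    2    3    4    5    6
  c   1    1    2    3    4    5    6
  b   2    2    2    3    3    4    5
  e   3    2    3    3    4    4    4
Edit distance = dp[3][6] = 4

4


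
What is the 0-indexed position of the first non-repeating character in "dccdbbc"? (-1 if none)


Input: dccdbbc
Character frequencies:
  'b': 2
  'c': 3
  'd': 2
Scanning left to right for freq == 1:
  Position 0 ('d'): freq=2, skip
  Position 1 ('c'): freq=3, skip
  Position 2 ('c'): freq=3, skip
  Position 3 ('d'): freq=2, skip
  Position 4 ('b'): freq=2, skip
  Position 5 ('b'): freq=2, skip
  Position 6 ('c'): freq=3, skip
  No unique character found => answer = -1

-1


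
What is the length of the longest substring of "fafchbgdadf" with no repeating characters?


Input: "fafchbgdadf"
Sliding window (track last position of each char):
  Position 0 ('f'): window [0,0] length 1 -- new best
  Position 1 ('a'): window [0,1] length 2 -- new best
  Position 2 ('f'): repeat (last at 0), move window start to 1
  Position 2 ('f'): window [1,2] length 2
  Position 3 ('c'): window [1,3] length 3 -- new best
  Position 4 ('h'): window [1,4] length 4 -- new best
  Position 5 ('b'): window [1,5] length 5 -- new best
  Position 6 ('g'): window [1,6] length 6 -- new best
  Position 7 ('d'): window [1,7] length 7 -- new best
  Position 8 ('a'): repeat (last at 1), move window start to 2
  Position 8 ('a'): window [2,8] length 7
  Position 9 ('d'): repeat (last at 7), move window start to 8
  Position 9 ('d'): window [8,9] length 2
  Position 10 ('f'): window [8,10] length 3
Longest substring with no repeats: "afchbgd" with length 7

7


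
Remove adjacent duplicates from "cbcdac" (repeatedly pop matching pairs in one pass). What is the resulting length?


Input: cbcdac
Stack-based adjacent duplicate removal:
  Read 'c': push. Stack: c
  Read 'b': push. Stack: cb
  Read 'c': push. Stack: cbc
  Read 'd': push. Stack: cbcd
  Read 'a': push. Stack: cbcda
  Read 'c': push. Stack: cbcdac
Final stack: "cbcdac" (length 6)

6


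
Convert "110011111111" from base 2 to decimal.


Input: "110011111111" in base 2
Positional expansion:
  Digit '1' (value 1) x 2^11 = 2048
  Digit '1' (value 1) x 2^10 = 1024
  Digit '0' (value 0) x 2^9 = 0
  Digit '0' (value 0) x 2^8 = 0
  Digit '1' (value 1) x 2^7 = 128
  Digit '1' (value 1) x 2^6 = 64
  Digit '1' (value 1) x 2^5 = 32
  Digit '1' (value 1) x 2^4 = 16
  Digit '1' (value 1) x 2^3 = 8
  Digit '1' (value 1) x 2^2 = 4
  Digit '1' (value 1) x 2^1 = 2
  Digit '1' (value 1) x 2^0 = 1
Sum = 3327

3327


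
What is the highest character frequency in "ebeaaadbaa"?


Input: ebeaaadbaa
Character counts:
  'a': 5
  'b': 2
  'd': 1
  'e': 2
Maximum frequency: 5

5


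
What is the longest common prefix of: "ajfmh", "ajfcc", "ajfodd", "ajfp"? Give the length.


Words: ajfmh, ajfcc, ajfodd, ajfp
  Position 0: all 'a' => match
  Position 1: all 'j' => match
  Position 2: all 'f' => match
  Position 3: ('m', 'c', 'o', 'p') => mismatch, stop
LCP = "ajf" (length 3)

3
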